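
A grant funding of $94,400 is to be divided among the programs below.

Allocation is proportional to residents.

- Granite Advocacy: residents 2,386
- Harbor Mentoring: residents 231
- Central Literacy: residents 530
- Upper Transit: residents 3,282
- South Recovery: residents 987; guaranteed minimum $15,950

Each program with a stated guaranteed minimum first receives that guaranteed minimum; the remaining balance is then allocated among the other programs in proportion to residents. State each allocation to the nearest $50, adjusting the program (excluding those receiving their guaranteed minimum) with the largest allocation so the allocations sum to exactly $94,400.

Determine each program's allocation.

Fund the minimums — South Recovery $15,950. Residual $78,450.
Residual split over remaining residents 6,429: Granite Advocacy 29,115.21 → $29,100; Harbor Mentoring 2,818.78 → $2,800; Central Literacy 6,467.34 → $6,450; Upper Transit 40,048.67 → $40,050.
Rounding difference +$50 applied to Upper Transit → $40,100.

Granite Advocacy: $29,100; Harbor Mentoring: $2,800; Central Literacy: $6,450; Upper Transit: $40,100; South Recovery: $15,950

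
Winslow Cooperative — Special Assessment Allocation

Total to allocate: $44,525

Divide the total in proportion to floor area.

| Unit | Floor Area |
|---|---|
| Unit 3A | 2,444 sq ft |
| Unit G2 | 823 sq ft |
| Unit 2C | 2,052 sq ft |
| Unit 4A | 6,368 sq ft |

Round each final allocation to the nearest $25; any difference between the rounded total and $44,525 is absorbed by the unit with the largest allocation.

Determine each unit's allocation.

Unit 3A: $9,300; Unit G2: $3,125; Unit 2C: $7,825; Unit 4A: $24,275

Floor area total: 11,687.
Proportional shares: Unit 3A 2,444/11,687 × $44,525 = 9,311.12; Unit G2 823/11,687 × $44,525 = 3,135.46; Unit 2C 2,052/11,687 × $44,525 = 7,817.69; Unit 4A 6,368/11,687 × $44,525 = 24,260.73.
Rounded to nearest $25: Unit 3A $9,300; Unit G2 $3,125; Unit 2C $7,825; Unit 4A $24,250. Sum = $44,500.
Difference $44,525 − $44,500 = +$25 applied to largest allocation (Unit 4A): Unit 4A becomes $24,275.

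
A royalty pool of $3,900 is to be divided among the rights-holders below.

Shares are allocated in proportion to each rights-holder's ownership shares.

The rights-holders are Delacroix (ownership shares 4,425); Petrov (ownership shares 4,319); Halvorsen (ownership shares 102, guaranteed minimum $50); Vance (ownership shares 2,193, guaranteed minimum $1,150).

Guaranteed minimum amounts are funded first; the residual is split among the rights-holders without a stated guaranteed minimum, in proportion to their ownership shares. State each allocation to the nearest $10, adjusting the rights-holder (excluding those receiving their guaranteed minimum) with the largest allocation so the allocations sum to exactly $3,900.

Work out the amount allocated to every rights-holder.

Guaranteed amounts: Halvorsen $50; Vance $1,150. Remaining pool $2,700.
Remaining pool split over remaining ownership shares 8,744: Delacroix 1,366.37 → $1,370; Petrov 1,333.63 → $1,330.

Delacroix: $1,370 | Petrov: $1,330 | Halvorsen: $50 | Vance: $1,150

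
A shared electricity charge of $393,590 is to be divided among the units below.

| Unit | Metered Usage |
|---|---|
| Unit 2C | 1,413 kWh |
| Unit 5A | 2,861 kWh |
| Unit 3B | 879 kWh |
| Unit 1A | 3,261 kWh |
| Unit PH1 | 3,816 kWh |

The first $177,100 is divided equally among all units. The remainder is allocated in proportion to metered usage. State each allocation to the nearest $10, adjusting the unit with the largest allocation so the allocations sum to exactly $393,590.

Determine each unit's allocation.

First tranche $177,100 split equally: $35,420 each.
Remainder $216,490 by metered usage (total 12,230): Unit 2C 25,012.30 → $25,010; Unit 5A 50,644.14 → $50,640; Unit 3B 15,559.67 → $15,560; Unit 1A 57,724.77 → $57,720; Unit PH1 67,549.13 → $67,550.
Rounding difference +$10 on remainder applied to Unit PH1.
Totals: Unit 2C $35,420 + $25,010 = $60,430; Unit 5A $35,420 + $50,640 = $86,060; Unit 3B $35,420 + $15,560 = $50,980; Unit 1A $35,420 + $57,720 = $93,140; Unit PH1 $35,420 + $67,560 = $102,980.

Unit 2C: $60,430 | Unit 5A: $86,060 | Unit 3B: $50,980 | Unit 1A: $93,140 | Unit PH1: $102,980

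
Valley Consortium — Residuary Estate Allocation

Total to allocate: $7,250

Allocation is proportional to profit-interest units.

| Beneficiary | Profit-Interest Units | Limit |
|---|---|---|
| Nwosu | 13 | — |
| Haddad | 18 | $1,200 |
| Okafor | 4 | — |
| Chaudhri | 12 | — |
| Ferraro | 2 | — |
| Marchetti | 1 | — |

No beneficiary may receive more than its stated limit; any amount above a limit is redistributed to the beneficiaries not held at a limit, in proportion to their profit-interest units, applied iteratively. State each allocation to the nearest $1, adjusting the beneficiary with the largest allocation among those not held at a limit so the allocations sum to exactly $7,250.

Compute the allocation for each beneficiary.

Combined profit-interest units = 50.
Pro-rata shares before constraints: Nwosu 1,885.00; Haddad 2,610.00; Okafor 580.00; Chaudhri 1,740.00; Ferraro 290.00; Marchetti 145.00.
Capped: Haddad ($1,200); balance $6,050 reallocated over remaining profit-interest units 32.
Redistributed shares: Nwosu 2,457.81 → $2,458; Okafor 756.25 → $756; Chaudhri 2,268.75 → $2,269; Ferraro 378.12 → $378; Marchetti 189.06 → $189.

Nwosu: $2,458 | Haddad: $1,200 | Okafor: $756 | Chaudhri: $2,269 | Ferraro: $378 | Marchetti: $189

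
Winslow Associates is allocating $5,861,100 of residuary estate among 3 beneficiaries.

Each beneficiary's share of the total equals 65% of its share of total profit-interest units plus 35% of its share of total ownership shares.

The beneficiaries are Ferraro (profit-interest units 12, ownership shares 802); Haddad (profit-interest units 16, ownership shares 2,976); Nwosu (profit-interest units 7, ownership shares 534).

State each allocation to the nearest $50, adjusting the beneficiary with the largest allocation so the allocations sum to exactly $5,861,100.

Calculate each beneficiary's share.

Profit-interest units total 35; ownership shares total 4,312.
Composite weights (65% profit-interest units + 35% ownership shares): Ferraro 0.2880; Haddad 0.5387; Nwosu 0.1733.
Pro-rata amounts: Ferraro 1,687,730.39; Haddad 3,157,382.18; Nwosu 1,015,987.43.
At nearest $50: Ferraro $1,687,750; Haddad $3,157,400; Nwosu $1,016,000. Sum = $5,861,150.
Difference $5,861,100 − $5,861,150 = −$50 applied to largest allocation (Haddad): Haddad becomes $3,157,350.

Ferraro: $1,687,750; Haddad: $3,157,350; Nwosu: $1,016,000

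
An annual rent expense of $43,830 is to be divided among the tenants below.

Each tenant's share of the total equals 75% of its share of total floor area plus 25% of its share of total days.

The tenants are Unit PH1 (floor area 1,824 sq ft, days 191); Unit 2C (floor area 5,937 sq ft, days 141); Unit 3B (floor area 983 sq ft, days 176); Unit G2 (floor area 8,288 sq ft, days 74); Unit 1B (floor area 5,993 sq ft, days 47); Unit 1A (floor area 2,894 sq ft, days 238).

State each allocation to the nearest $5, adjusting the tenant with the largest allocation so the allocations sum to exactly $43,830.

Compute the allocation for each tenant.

Floor area total 25,919; days total 867.
Blended shares (75% floor area + 25% days): Unit PH1 0.1079; Unit 2C 0.2125; Unit 3B 0.0792; Unit G2 0.2612; Unit 1B 0.1870; Unit 1A 0.1524.
Proportional shares: Unit PH1 4,727.28; Unit 2C 9,311.78; Unit 3B 3,471.08; Unit G2 11,446.73; Unit 1B 8,194.80; Unit 1A 6,678.34.
After rounding ($5): Unit PH1 $4,725; Unit 2C $9,310; Unit 3B $3,470; Unit G2 $11,445; Unit 1B $8,195; Unit 1A $6,680. Sum = $43,825.
Difference $43,830 − $43,825 = +$5 applied to largest allocation (Unit G2): Unit G2 becomes $11,450.

Unit PH1: $4,725; Unit 2C: $9,310; Unit 3B: $3,470; Unit G2: $11,450; Unit 1B: $8,195; Unit 1A: $6,680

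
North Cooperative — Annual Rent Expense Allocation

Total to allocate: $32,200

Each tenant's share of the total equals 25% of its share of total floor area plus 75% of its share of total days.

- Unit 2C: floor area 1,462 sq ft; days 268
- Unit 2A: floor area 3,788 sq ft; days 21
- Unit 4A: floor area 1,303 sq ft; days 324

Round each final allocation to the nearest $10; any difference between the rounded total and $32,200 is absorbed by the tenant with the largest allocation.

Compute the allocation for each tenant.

Totals — floor area 6,553, days 613.
Blended shares (25% floor area + 75% days): Unit 2C 0.3837; Unit 2A 0.1702; Unit 4A 0.4461.
Pro-rata amounts: Unit 2C 12,354.22; Unit 2A 5,480.67; Unit 4A 14,365.10.
After rounding ($10): Unit 2C $12,350; Unit 2A $5,480; Unit 4A $14,370. Sum = $32,200.
Sum already equals the total — no adjustment.

Unit 2C: $12,350 | Unit 2A: $5,480 | Unit 4A: $14,370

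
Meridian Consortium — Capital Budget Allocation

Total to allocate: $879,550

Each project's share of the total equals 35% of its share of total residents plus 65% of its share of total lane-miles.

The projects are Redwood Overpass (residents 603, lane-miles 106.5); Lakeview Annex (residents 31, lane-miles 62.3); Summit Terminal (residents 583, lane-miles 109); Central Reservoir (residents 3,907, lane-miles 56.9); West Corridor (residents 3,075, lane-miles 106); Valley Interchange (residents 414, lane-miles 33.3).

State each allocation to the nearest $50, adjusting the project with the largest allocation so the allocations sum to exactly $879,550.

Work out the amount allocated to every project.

Residents total 8,613; lane-miles total 474.
Combined weights (35% residents + 65% lane-miles): Redwood Overpass 0.1705; Lakeview Annex 0.0867; Summit Terminal 0.1732; Central Reservoir 0.2368; West Corridor 0.2703; Valley Interchange 0.0625.
Unrounded shares: Redwood Overpass 150,005.46; Lakeview Annex 76,250.14; Summit Terminal 152,305.96; Central Reservoir 208,271.50; West Corridor 237,755.66; Valley Interchange 54,961.29.
After rounding ($50): Redwood Overpass $150,000; Lakeview Annex $76,250; Summit Terminal $152,300; Central Reservoir $208,250; West Corridor $237,750; Valley Interchange $54,950. Sum = $879,500.
Difference $879,550 − $879,500 = +$50 applied to largest allocation (West Corridor): West Corridor becomes $237,800.

Redwood Overpass: $150,000 | Lakeview Annex: $76,250 | Summit Terminal: $152,300 | Central Reservoir: $208,250 | West Corridor: $237,800 | Valley Interchange: $54,950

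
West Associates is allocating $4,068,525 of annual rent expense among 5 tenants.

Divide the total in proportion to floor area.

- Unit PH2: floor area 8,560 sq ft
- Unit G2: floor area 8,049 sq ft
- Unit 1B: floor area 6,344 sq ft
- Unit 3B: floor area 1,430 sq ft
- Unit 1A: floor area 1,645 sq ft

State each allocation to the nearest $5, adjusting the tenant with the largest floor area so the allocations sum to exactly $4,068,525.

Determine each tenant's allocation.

Unit PH2: $1,338,045 · Unit G2: $1,258,165 · Unit 1B: $991,650 · Unit 3B: $223,530 · Unit 1A: $257,135

Sum of floor area: 8,560 + 8,049 + 6,344 + 1,430 + 1,645 = 26,028.
Proportional shares: Unit PH2 1,338,042.65; Unit G2 1,258,166.50; Unit 1B 991,652.17; Unit 3B 223,528.15; Unit 1A 257,135.53.
After rounding ($5): Unit PH2 $1,338,045; Unit G2 $1,258,165; Unit 1B $991,650; Unit 3B $223,530; Unit 1A $257,135. Sum = $4,068,525.
Sum already equals the total — no adjustment.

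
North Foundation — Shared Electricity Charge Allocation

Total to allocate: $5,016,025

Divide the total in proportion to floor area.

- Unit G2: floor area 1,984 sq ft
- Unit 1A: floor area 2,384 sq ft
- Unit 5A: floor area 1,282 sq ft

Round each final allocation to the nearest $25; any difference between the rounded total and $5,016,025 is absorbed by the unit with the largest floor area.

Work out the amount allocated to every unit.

Combined floor area = 1,984 + 2,384 + 1,282 = 5,650.
Raw shares: Unit G2 1,761,379.40; Unit 1A 2,116,496.21; Unit 5A 1,138,149.39.
Rounded to nearest $25: Unit G2 $1,761,375; Unit 1A $2,116,500; Unit 5A $1,138,150. Sum = $5,016,025.
Sum already equals the total — no adjustment.

Unit G2: $1,761,375 · Unit 1A: $2,116,500 · Unit 5A: $1,138,150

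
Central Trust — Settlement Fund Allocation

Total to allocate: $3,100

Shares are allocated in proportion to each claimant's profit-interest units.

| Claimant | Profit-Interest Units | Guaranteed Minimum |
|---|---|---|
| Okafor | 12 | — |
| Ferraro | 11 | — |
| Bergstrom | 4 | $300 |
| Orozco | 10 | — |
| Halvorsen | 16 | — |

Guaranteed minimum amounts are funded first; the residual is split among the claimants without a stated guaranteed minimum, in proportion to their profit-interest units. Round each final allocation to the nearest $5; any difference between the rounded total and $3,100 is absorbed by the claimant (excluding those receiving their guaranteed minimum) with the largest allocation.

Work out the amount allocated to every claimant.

Okafor: $685 | Ferraro: $630 | Bergstrom: $300 | Orozco: $570 | Halvorsen: $915

Fund the minimums — Bergstrom $300. Remaining pool $2,800.
Remaining pool split over remaining profit-interest units 49: Okafor 685.71 → $685; Ferraro 628.57 → $630; Orozco 571.43 → $570; Halvorsen 914.29 → $915.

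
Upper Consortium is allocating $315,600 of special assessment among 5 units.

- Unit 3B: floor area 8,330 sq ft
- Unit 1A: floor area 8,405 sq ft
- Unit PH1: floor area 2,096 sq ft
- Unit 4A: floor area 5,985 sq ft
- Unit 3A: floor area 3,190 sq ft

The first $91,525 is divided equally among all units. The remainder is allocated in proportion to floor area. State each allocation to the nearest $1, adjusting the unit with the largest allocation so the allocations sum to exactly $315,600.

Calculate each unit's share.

$91,525 shared equally gives $18,305 per unit.
Remainder $224,075 by floor area (total 28,006): Unit 3B 66,648.03 → $66,648; Unit 1A 67,248.10 → $67,248; Unit PH1 16,770.02 → $16,770; Unit 4A 47,885.77 → $47,886; Unit 3A 25,523.08 → $25,523.
Totals: Unit 3B $18,305 + $66,648 = $84,953; Unit 1A $18,305 + $67,248 = $85,553; Unit PH1 $18,305 + $16,770 = $35,075; Unit 4A $18,305 + $47,886 = $66,191; Unit 3A $18,305 + $25,523 = $43,828.

Unit 3B: $84,953 | Unit 1A: $85,553 | Unit PH1: $35,075 | Unit 4A: $66,191 | Unit 3A: $43,828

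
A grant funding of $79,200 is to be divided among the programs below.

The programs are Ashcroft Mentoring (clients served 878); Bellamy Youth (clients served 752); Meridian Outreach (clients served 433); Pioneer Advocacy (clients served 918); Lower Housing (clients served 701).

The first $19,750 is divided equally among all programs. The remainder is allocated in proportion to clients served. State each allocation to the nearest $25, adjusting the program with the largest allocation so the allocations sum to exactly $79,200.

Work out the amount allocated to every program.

Ashcroft Mentoring: $18,125; Bellamy Youth: $16,100; Meridian Outreach: $10,950; Pioneer Advocacy: $18,750; Lower Housing: $15,275

$19,750 shared equally gives $3,950 per program.
Remainder $59,450 by clients served (total 3,682): Ashcroft Mentoring 14,176.29 → $14,175; Bellamy Youth 12,141.88 → $12,150; Meridian Outreach 6,991.27 → $7,000; Pioneer Advocacy 14,822.13 → $14,825; Lower Housing 11,318.43 → $11,325.
Rounding difference −$25 on remainder applied to Pioneer Advocacy.
Totals: Ashcroft Mentoring $3,950 + $14,175 = $18,125; Bellamy Youth $3,950 + $12,150 = $16,100; Meridian Outreach $3,950 + $7,000 = $10,950; Pioneer Advocacy $3,950 + $14,800 = $18,750; Lower Housing $3,950 + $11,325 = $15,275.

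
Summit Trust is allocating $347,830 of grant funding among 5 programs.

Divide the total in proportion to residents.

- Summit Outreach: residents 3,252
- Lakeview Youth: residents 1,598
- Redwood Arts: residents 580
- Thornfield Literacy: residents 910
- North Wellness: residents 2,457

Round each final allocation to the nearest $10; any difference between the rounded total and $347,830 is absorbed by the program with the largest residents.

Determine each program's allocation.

Sum of residents: 8,797.
Proportional shares: Summit Outreach 3,252/8,797 × $347,830 = 128,582.83; Lakeview Youth 1,598/8,797 × $347,830 = 63,184.31; Redwood Arts 580/8,797 × $347,830 = 22,932.98; Thornfield Literacy 910/8,797 × $347,830 = 35,981.05; North Wellness 2,457/8,797 × $347,830 = 97,148.84.
Rounded to nearest $10: Summit Outreach $128,580; Lakeview Youth $63,180; Redwood Arts $22,930; Thornfield Literacy $35,980; North Wellness $97,150. Sum = $347,820.
Difference $347,830 − $347,820 = +$10 applied to largest residents (Summit Outreach): Summit Outreach becomes $128,590.

Summit Outreach: $128,590 · Lakeview Youth: $63,180 · Redwood Arts: $22,930 · Thornfield Literacy: $35,980 · North Wellness: $97,150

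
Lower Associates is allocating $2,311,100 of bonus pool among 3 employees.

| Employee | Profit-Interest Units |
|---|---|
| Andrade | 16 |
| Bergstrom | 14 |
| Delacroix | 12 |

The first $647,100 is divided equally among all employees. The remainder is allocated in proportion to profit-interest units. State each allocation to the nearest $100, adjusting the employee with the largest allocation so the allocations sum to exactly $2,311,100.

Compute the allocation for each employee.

Andrade: $849,600 | Bergstrom: $770,400 | Delacroix: $691,100

$647,100 shared equally gives $215,700 per employee.
Remainder $1,664,000 by profit-interest units (total 42): Andrade 633,904.76 → $633,900; Bergstrom 554,666.67 → $554,700; Delacroix 475,428.57 → $475,400.
Totals: Andrade $215,700 + $633,900 = $849,600; Bergstrom $215,700 + $554,700 = $770,400; Delacroix $215,700 + $475,400 = $691,100.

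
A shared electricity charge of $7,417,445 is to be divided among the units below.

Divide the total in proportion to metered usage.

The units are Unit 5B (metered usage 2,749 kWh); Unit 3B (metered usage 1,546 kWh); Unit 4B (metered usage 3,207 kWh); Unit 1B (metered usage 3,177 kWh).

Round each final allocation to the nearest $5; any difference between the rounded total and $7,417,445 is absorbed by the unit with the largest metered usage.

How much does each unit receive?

Combined metered usage = 2,749 + 1,546 + 3,207 + 3,177 = 10,679.
Raw shares: Unit 5B 1,909,406.90; Unit 3B 1,073,824.33; Unit 4B 2,227,525.62; Unit 1B 2,206,688.15.
At nearest $5: Unit 5B $1,909,405; Unit 3B $1,073,825; Unit 4B $2,227,525; Unit 1B $2,206,690. Sum = $7,417,445.
No rounding difference to absorb.

Unit 5B: $1,909,405 | Unit 3B: $1,073,825 | Unit 4B: $2,227,525 | Unit 1B: $2,206,690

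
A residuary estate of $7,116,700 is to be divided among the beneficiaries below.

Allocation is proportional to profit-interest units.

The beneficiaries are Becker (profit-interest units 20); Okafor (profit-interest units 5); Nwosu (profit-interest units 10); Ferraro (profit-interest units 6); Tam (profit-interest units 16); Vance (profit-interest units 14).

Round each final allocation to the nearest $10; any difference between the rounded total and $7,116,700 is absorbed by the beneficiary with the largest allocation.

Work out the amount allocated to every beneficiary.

Becker: $2,004,710; Okafor: $501,180; Nwosu: $1,002,350; Ferraro: $601,410; Tam: $1,603,760; Vance: $1,403,290

Profit-interest units total: 71.
Proportional shares: Becker 20/71 × $7,116,700 = 2,004,704.23; Okafor 5/71 × $7,116,700 = 501,176.06; Nwosu 10/71 × $7,116,700 = 1,002,352.11; Ferraro 6/71 × $7,116,700 = 601,411.27; Tam 16/71 × $7,116,700 = 1,603,763.38; Vance 14/71 × $7,116,700 = 1,403,292.96.
At nearest $10: Becker $2,004,700; Okafor $501,180; Nwosu $1,002,350; Ferraro $601,410; Tam $1,603,760; Vance $1,403,290. Sum = $7,116,690.
Difference $7,116,700 − $7,116,690 = +$10 applied to largest allocation (Becker): Becker becomes $2,004,710.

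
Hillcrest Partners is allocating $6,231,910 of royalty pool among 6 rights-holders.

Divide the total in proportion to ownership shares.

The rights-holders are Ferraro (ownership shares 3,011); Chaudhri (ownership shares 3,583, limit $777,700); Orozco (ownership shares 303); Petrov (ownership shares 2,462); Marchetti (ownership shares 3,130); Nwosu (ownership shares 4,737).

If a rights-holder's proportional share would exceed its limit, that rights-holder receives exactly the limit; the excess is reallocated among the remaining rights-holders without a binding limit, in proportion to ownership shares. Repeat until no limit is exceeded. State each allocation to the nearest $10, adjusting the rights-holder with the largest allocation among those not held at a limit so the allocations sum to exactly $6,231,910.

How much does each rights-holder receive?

Ownership shares total: 17,226.
Proportional shares (ignoring caps): Ferraro 1,089,299.95; Chaudhri 1,296,234.39; Orozco 109,617.37; Petrov 890,686.31; Marchetti 1,132,351.00; Nwosu 1,713,720.98.
Capped: Chaudhri ($777,700); remaining pool $5,454,210 reallocated over remaining ownership shares 13,643.
Remaining shares: Ferraro 1,203,740.11 → $1,203,740; Orozco 121,133.59 → $121,130; Petrov 984,260.43 → $984,260; Marchetti 1,251,314.03 → $1,251,310; Nwosu 1,893,761.84 → $1,893,760.
Rounding difference +$10 applied to Nwosu → $1,893,770.

Ferraro: $1,203,740; Chaudhri: $777,700; Orozco: $121,130; Petrov: $984,260; Marchetti: $1,251,310; Nwosu: $1,893,770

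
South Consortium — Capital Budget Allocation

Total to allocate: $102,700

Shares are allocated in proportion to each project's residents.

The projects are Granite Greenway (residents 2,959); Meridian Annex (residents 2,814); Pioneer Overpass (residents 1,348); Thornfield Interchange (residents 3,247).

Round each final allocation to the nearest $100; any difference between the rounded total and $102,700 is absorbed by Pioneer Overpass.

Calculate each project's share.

Granite Greenway: $29,300 | Meridian Annex: $27,900 | Pioneer Overpass: $13,300 | Thornfield Interchange: $32,200

Combined residents = 10,368.
Proportional shares: Granite Greenway 2,959/10,368 × $102,700 = 29,310.31; Meridian Annex 2,814/10,368 × $102,700 = 27,874.02; Pioneer Overpass 1,348/10,368 × $102,700 = 13,352.58; Thornfield Interchange 3,247/10,368 × $102,700 = 32,163.09.
Rounded to nearest $100: Granite Greenway $29,300; Meridian Annex $27,900; Pioneer Overpass $13,400; Thornfield Interchange $32,200. Sum = $102,800.
Difference $102,700 − $102,800 = −$100 applied to Pioneer Overpass: Pioneer Overpass becomes $13,300.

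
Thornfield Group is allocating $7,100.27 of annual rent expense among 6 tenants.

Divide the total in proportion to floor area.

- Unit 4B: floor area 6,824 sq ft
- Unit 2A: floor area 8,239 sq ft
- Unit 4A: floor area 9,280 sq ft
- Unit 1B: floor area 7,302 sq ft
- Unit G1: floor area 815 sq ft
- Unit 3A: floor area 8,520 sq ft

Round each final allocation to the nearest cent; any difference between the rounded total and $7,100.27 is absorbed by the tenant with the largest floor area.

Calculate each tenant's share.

Unit 4B: $1,182.34 | Unit 2A: $1,427.50 | Unit 4A: $1,607.87 | Unit 1B: $1,265.16 | Unit G1: $141.21 | Unit 3A: $1,476.19

Sum of floor area: 6,824 + 8,239 + 9,280 + 7,302 + 815 + 8,520 = 40,980.
Pro-rata amounts: Unit 4B 1,182.3388; Unit 2A 1,427.5043; Unit 4A 1,607.8698; Unit 1B 1,265.1579; Unit G1 141.2084; Unit 3A 1,476.1908.
After rounding (cent): Unit 4B $1,182.34; Unit 2A $1,427.50; Unit 4A $1,607.87; Unit 1B $1,265.16; Unit G1 $141.21; Unit 3A $1,476.19. Sum = $7,100.27.
Sum already equals the total — no adjustment.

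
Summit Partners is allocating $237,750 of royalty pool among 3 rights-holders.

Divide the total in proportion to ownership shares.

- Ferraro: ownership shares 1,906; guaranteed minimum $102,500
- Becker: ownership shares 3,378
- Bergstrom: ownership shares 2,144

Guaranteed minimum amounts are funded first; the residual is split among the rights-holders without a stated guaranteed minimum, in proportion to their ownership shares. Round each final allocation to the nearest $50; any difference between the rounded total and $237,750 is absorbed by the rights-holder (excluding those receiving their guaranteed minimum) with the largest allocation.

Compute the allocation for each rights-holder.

Guaranteed amounts: Ferraro $102,500. Residual $135,250.
Residual split over remaining ownership shares 5,522: Becker 82,737.14 → $82,750; Bergstrom 52,512.86 → $52,500.

Ferraro: $102,500 | Becker: $82,750 | Bergstrom: $52,500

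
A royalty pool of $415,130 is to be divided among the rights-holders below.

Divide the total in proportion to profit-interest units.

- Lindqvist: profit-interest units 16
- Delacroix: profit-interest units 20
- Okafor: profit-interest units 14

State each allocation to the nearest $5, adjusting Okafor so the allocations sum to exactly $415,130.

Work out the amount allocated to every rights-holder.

Total profit-interest units = 50.
Raw shares: Lindqvist 16/50 × $415,130 = 132,841.60; Delacroix 20/50 × $415,130 = 166,052.00; Okafor 14/50 × $415,130 = 116,236.40.
Rounded to nearest $5: Lindqvist $132,840; Delacroix $166,050; Okafor $116,235. Sum = $415,125.
Difference $415,130 − $415,125 = +$5 applied to Okafor: Okafor becomes $116,240.

Lindqvist: $132,840 | Delacroix: $166,050 | Okafor: $116,240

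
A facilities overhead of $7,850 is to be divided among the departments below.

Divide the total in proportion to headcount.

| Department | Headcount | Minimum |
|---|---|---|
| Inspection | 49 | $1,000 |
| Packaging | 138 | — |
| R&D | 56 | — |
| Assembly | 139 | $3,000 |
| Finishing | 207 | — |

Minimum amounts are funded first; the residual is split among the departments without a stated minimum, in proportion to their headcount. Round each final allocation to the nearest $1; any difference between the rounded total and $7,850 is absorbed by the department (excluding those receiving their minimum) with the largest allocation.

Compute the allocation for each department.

Minimums first: Inspection $1,000; Assembly $3,000. Remaining pool $3,850.
Remaining pool split over remaining headcount 401: Packaging 1,324.94 → $1,325; R&D 537.66 → $538; Finishing 1,987.41 → $1,987.

Inspection: $1,000 | Packaging: $1,325 | R&D: $538 | Assembly: $3,000 | Finishing: $1,987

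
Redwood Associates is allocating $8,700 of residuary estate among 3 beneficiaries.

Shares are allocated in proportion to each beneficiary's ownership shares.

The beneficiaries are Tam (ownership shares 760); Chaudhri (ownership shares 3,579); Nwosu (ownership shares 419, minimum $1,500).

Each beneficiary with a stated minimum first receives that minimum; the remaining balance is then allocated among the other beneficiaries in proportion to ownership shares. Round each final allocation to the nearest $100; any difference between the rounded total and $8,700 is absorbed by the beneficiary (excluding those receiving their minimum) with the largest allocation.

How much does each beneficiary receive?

Minimums first: Nwosu $1,500. Remaining pool $7,200.
Remaining pool split over remaining ownership shares 4,339: Tam 1,261.12 → $1,300; Chaudhri 5,938.88 → $5,900.

Tam: $1,300; Chaudhri: $5,900; Nwosu: $1,500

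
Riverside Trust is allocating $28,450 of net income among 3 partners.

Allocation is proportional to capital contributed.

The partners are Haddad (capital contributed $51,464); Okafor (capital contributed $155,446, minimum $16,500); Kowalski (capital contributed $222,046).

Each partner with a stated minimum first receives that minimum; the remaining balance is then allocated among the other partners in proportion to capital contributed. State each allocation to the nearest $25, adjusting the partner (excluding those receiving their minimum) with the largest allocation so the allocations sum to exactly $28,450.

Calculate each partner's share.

Guaranteed amounts: Okafor $16,500. Remaining pool $11,950.
Remaining pool split over remaining capital contributed 273,510: Haddad 2,248.53 → $2,250; Kowalski 9,701.47 → $9,700.

Haddad: $2,250 | Okafor: $16,500 | Kowalski: $9,700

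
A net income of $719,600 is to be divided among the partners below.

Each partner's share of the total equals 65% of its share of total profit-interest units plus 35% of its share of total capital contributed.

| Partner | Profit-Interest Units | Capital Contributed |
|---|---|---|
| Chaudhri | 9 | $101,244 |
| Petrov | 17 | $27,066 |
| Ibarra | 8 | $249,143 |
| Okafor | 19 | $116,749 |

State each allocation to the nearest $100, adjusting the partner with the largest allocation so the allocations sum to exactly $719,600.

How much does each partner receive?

Chaudhri: $131,000 | Petrov: $163,800 | Ibarra: $197,600 | Okafor: $227,200

Totals — profit-interest units 53, capital contributed 494,202.
Composite weights (65% profit-interest units + 35% capital contributed): Chaudhri 0.1821; Petrov 0.2277; Ibarra 0.2746; Okafor 0.3157.
Raw shares: Chaudhri 131,024.49; Petrov 163,823.45; Ibarra 197,572.93; Okafor 227,179.13.
After rounding ($100): Chaudhri $131,000; Petrov $163,800; Ibarra $197,600; Okafor $227,200. Sum = $719,600.
No rounding difference to absorb.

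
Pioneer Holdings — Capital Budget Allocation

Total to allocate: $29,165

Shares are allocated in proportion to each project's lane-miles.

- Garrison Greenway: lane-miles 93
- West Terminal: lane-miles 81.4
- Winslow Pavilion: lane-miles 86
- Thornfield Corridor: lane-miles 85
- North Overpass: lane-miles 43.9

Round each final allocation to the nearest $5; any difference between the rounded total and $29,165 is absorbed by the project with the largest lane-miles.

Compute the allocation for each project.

Sum of lane-miles: 389.3.
Raw shares: Garrison Greenway 93/389.3 × $29,165 = 6,967.24; West Terminal 81.4/389.3 × $29,165 = 6,098.20; Winslow Pavilion 86/389.3 × $29,165 = 6,442.82; Thornfield Corridor 85/389.3 × $29,165 = 6,367.90; North Overpass 43.9/389.3 × $29,165 = 3,288.84.
At nearest $5: Garrison Greenway $6,965; West Terminal $6,100; Winslow Pavilion $6,445; Thornfield Corridor $6,370; North Overpass $3,290. Sum = $29,170.
Difference $29,165 − $29,170 = −$5 applied to largest lane-miles (Garrison Greenway): Garrison Greenway becomes $6,960.

Garrison Greenway: $6,960 | West Terminal: $6,100 | Winslow Pavilion: $6,445 | Thornfield Corridor: $6,370 | North Overpass: $3,290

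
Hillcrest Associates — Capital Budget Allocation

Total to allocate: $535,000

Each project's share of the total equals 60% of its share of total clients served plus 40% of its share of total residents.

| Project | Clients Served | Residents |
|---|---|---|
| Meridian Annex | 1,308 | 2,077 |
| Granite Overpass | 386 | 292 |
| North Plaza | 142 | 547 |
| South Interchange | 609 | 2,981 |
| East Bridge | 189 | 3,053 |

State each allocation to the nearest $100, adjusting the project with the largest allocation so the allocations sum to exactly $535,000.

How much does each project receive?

Meridian Annex: $209,100 · Granite Overpass: $54,000 · North Plaza: $30,400 · South Interchange: $145,500 · East Bridge: $96,000

Totals — clients served 2,634, residents 8,950.
Blended shares (60% clients served + 40% residents): Meridian Annex 0.3908; Granite Overpass 0.1010; North Plaza 0.0568; South Interchange 0.2720; East Bridge 0.1795.
Raw shares: Meridian Annex 209,065.54; Granite Overpass 54,022.90; North Plaza 30,384.35; South Interchange 145,495.08; East Bridge 96,032.14.
Rounded to nearest $100: Meridian Annex $209,100; Granite Overpass $54,000; North Plaza $30,400; South Interchange $145,500; East Bridge $96,000. Sum = $535,000.
Sum already equals the total — no adjustment.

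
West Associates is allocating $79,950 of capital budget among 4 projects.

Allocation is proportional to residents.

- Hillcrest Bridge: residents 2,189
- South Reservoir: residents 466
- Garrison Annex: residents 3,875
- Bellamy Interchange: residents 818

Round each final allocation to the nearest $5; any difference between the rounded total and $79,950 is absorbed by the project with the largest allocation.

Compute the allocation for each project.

Hillcrest Bridge: $23,815 · South Reservoir: $5,070 · Garrison Annex: $42,165 · Bellamy Interchange: $8,900

Combined residents = 7,348.
Raw shares: Hillcrest Bridge 2,189/7,348 × $79,950 = 23,817.44; South Reservoir 466/7,348 × $79,950 = 5,070.32; Garrison Annex 3,875/7,348 × $79,950 = 42,161.98; Bellamy Interchange 818/7,348 × $79,950 = 8,900.26.
After rounding ($5): Hillcrest Bridge $23,815; South Reservoir $5,070; Garrison Annex $42,160; Bellamy Interchange $8,900. Sum = $79,945.
Difference $79,950 − $79,945 = +$5 applied to largest allocation (Garrison Annex): Garrison Annex becomes $42,165.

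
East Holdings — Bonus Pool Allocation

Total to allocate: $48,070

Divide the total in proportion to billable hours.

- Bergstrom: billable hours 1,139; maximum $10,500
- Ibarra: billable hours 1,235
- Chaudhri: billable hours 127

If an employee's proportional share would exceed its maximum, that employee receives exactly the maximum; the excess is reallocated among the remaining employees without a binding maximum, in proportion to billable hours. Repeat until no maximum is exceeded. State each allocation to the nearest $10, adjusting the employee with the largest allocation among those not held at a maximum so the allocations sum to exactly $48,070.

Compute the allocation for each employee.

Bergstrom: $10,500 | Ibarra: $34,070 | Chaudhri: $3,500

Combined billable hours = 2,501.
Pro-rata shares before constraints: Bergstrom 21,891.94; Ibarra 23,737.09; Chaudhri 2,440.98.
Capped: Bergstrom ($10,500); balance $37,570 reallocated over remaining billable hours 1,362.
Redistributed shares: Ibarra 34,066.78 → $34,070; Chaudhri 3,503.22 → $3,500.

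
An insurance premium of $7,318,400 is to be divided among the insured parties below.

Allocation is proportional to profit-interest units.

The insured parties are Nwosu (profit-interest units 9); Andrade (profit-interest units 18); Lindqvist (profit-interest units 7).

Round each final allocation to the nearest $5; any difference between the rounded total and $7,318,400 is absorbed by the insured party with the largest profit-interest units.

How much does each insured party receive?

Sum of profit-interest units: 9 + 18 + 7 = 34.
Pro-rata amounts: Nwosu 1,937,223.53; Andrade 3,874,447.06; Lindqvist 1,506,729.41.
At nearest $5: Nwosu $1,937,225; Andrade $3,874,445; Lindqvist $1,506,730. Sum = $7,318,400.
No rounding difference to absorb.

Nwosu: $1,937,225 · Andrade: $3,874,445 · Lindqvist: $1,506,730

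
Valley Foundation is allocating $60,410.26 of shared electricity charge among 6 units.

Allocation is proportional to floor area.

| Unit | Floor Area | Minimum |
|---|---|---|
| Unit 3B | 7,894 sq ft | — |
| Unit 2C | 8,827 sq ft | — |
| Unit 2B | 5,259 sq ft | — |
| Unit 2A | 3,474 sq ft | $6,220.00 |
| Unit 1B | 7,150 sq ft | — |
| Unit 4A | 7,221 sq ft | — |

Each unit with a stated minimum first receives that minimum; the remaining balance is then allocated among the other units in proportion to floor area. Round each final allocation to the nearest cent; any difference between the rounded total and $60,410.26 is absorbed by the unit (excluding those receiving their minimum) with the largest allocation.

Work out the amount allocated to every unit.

Guaranteed amounts: Unit 2A $6,220.00. Remaining pool $54,190.26.
Remaining pool split over remaining floor area 36,351: Unit 3B 11,767.9820 → $11,767.98; Unit 2C 13,158.8519 → $13,158.85; Unit 2B 7,839.8552 → $7,839.86; Unit 1B 10,658.8638 → $10,658.86; Unit 4A 10,764.7071 → $10,764.71.

Unit 3B: $11,767.98 · Unit 2C: $13,158.85 · Unit 2B: $7,839.86 · Unit 2A: $6,220.00 · Unit 1B: $10,658.86 · Unit 4A: $10,764.71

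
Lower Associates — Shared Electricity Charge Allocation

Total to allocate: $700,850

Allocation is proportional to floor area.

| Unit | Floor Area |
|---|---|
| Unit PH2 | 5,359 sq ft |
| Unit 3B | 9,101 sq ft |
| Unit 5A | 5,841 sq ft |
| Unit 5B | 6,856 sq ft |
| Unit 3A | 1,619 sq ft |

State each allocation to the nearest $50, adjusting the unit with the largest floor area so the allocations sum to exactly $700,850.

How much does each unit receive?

Unit PH2: $130,500; Unit 3B: $221,650; Unit 5A: $142,250; Unit 5B: $167,000; Unit 3A: $39,450

Floor area total: 5,359 + 9,101 + 5,841 + 6,856 + 1,619 = 28,776.
Proportional shares: Unit PH2 130,520.40; Unit 3B 221,658.18; Unit 5A 142,259.69; Unit 5B 166,980.39; Unit 3A 39,431.34.
Rounded to nearest $50: Unit PH2 $130,500; Unit 3B $221,650; Unit 5A $142,250; Unit 5B $167,000; Unit 3A $39,450. Sum = $700,850.
No rounding difference to absorb.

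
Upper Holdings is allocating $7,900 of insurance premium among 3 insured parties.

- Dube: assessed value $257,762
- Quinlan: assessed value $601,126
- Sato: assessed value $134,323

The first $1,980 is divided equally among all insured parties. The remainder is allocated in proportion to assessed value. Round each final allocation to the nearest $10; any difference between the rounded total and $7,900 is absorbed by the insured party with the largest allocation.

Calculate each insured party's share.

Dube: $2,200 | Quinlan: $4,240 | Sato: $1,460

First tranche $1,980 split equally: $660 each.
Remainder $5,920 by assessed value (total 993,211): Dube 1,536.38 → $1,540; Quinlan 3,582.99 → $3,580; Sato 800.63 → $800.
Totals: Dube $660 + $1,540 = $2,200; Quinlan $660 + $3,580 = $4,240; Sato $660 + $800 = $1,460.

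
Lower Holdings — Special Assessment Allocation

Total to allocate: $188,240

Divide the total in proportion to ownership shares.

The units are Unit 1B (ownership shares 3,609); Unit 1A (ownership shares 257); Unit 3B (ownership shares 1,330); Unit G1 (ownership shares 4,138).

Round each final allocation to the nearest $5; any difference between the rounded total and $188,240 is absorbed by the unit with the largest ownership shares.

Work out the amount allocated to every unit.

Sum of ownership shares: 3,609 + 257 + 1,330 + 4,138 = 9,334.
Proportional shares: Unit 1B 72,783.18; Unit 1A 5,182.95; Unit 3B 26,822.28; Unit G1 83,451.59.
At nearest $5: Unit 1B $72,785; Unit 1A $5,185; Unit 3B $26,820; Unit G1 $83,450. Sum = $188,240.
No rounding difference to absorb.

Unit 1B: $72,785 | Unit 1A: $5,185 | Unit 3B: $26,820 | Unit G1: $83,450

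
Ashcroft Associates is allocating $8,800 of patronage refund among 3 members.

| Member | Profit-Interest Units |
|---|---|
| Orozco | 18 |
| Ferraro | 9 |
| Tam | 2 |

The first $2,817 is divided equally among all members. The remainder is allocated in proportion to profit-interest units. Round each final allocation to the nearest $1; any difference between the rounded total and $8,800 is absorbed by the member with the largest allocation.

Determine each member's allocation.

First tranche $2,817 split equally: $939 each.
Remainder $5,983 by profit-interest units (total 29): Orozco 3,713.59 → $3,714; Ferraro 1,856.79 → $1,857; Tam 412.62 → $413.
Rounding difference −$1 on remainder applied to Orozco.
Totals: Orozco $939 + $3,713 = $4,652; Ferraro $939 + $1,857 = $2,796; Tam $939 + $413 = $1,352.

Orozco: $4,652; Ferraro: $2,796; Tam: $1,352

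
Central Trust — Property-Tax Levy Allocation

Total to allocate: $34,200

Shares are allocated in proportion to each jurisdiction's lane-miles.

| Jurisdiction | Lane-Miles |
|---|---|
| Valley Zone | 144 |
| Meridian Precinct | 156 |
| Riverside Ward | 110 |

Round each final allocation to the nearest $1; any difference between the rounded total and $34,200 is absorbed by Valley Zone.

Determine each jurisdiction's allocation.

Sum of lane-miles: 410.
Unrounded shares: Valley Zone 144/410 × $34,200 = 12,011.71; Meridian Precinct 156/410 × $34,200 = 13,012.68; Riverside Ward 110/410 × $34,200 = 9,175.61.
Rounded to nearest $1: Valley Zone $12,012; Meridian Precinct $13,013; Riverside Ward $9,176. Sum = $34,201.
Difference $34,200 − $34,201 = −$1 applied to Valley Zone: Valley Zone becomes $12,011.

Valley Zone: $12,011 · Meridian Precinct: $13,013 · Riverside Ward: $9,176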